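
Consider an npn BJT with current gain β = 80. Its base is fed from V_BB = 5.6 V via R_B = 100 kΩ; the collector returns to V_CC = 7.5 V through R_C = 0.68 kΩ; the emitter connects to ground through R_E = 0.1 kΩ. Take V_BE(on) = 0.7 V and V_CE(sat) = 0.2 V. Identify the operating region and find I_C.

Assume active. Base-emitter loop: I_B = (V_BB − V_BE)/(R_B + (β+1)R_E) = (5.6 − 0.7)/(100 + 81×0.1) = 0.0453 mA.
I_C = β·I_B = 80×0.0453 = 3.63 mA.
V_CE = V_CC − I_C·R_C − I_E·R_E = 7.5 − 3.63×0.68 − 3.67×0.1 = 4.67 V > V_CE(sat), so the active-region assumption holds.

active; I_C ≈ 3.6 mA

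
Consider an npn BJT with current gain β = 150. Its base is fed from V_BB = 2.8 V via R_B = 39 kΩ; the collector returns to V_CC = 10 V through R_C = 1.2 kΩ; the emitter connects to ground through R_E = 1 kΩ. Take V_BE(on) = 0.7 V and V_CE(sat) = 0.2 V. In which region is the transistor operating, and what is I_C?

active; I_C ≈ 1.7 mA

Assume active. Base-emitter loop: I_B = (V_BB − V_BE)/(R_B + (β+1)R_E) = (2.8 − 0.7)/(39 + 151×1) = 0.0111 mA.
I_C = β·I_B = 150×0.0111 = 1.66 mA.
V_CE = V_CC − I_C·R_C − I_E·R_E = 10 − 1.66×1.2 − 1.67×1 = 6.34 V > V_CE(sat), so the active-region assumption holds.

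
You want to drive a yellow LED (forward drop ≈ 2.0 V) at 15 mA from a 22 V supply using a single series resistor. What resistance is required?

The resistor drops V_S − V_D = 22 − 2.0 = 20 V at 15 mA.
R = 20 V / 15 mA = 1.33 kΩ.

R ≈ 1.3 kΩ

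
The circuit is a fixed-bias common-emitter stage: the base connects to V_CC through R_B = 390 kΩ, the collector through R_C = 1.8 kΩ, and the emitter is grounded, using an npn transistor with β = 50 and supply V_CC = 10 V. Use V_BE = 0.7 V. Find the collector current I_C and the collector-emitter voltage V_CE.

I_C ≈ 1.2 mA, V_CE ≈ 7.9 V

Base loop: V_CC = I_B·R_B + V_BE, so I_B = (10 − 0.7)/390 kΩ = 0.0238 mA.
In the active region I_C = β·I_B = 50 × 0.0238 = 1.19 mA.
Collector loop: V_CE = V_CC − I_C·R_C = 10 − 1.19×1.8 = 7.85 V.
Since V_CE = 7.85 V > V_CE(sat) ≈ 0.2 V, the transistor is in the active region as assumed.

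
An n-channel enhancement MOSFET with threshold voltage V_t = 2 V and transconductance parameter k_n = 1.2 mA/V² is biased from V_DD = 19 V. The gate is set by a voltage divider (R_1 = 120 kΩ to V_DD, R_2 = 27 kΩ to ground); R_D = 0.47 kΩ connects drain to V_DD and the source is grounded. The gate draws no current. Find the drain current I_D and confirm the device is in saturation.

I_D ≈ 1.3 mA

V_G = V_DD·R_2/(R_1+R_2) = 19×27/147 = 3.49 V. With the source grounded, V_GS = V_G = 3.49 V.
Assume saturation: I_D = (k_n/2)(V_GS − V_t)² = (1.2/2)×(3.49 − 2)² = 0.6×1.49² = 1.33 mA.
V_DS = V_DD − I_D·R_D = 19 − 1.33×0.47 = 18.4 V.
Saturation requires V_DS ≥ V_GS − V_t = 1.49 V; 18.4 ≥ 1.49 ✓.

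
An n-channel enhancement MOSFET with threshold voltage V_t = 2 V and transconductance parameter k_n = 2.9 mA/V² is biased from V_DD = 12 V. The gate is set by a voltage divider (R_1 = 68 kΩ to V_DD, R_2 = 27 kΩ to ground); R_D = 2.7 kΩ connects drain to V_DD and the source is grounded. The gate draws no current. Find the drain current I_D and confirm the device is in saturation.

V_G = V_DD·R_2/(R_1+R_2) = 12×27/95 = 3.41 V. With the source grounded, V_GS = V_G = 3.41 V.
Assume saturation: I_D = (k_n/2)(V_GS − V_t)² = (2.9/2)×(3.41 − 2)² = 1.45×1.41² = 2.88 mA.
V_DS = V_DD − I_D·R_D = 12 − 2.88×2.7 = 4.21 V.
Saturation requires V_DS ≥ V_GS − V_t = 1.41 V; 4.21 ≥ 1.41 ✓.

I_D ≈ 2.9 mA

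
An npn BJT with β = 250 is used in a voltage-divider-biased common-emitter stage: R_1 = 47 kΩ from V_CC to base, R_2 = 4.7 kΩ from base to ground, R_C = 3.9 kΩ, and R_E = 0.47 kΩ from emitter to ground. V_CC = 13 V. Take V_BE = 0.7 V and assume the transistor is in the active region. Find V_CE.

Thevenize the base divider: V_Th = V_CC·R_2/(R_1+R_2) = 13×4.7/51.7 = 1.18 V, R_Th = R_1‖R_2 = 4.27 kΩ.
Base-emitter loop: V_Th = I_B·R_Th + V_BE + (β+1)I_B·R_E, so I_B = (1.18 − 0.7) / (4.27 + 251×0.47) = 0.00394 mA.
I_C = β·I_B = 250×0.00394 = 0.985 mA, and I_E = (β+1)I_B = 0.989 mA.
V_CE = V_CC − I_C·R_C − I_E·R_E = 13 − 0.985×3.9 − 0.989×0.47 = 8.69 V.
V_CE = 8.69 V > 0.2 V confirms active-region operation.

V_CE ≈ 8.7 V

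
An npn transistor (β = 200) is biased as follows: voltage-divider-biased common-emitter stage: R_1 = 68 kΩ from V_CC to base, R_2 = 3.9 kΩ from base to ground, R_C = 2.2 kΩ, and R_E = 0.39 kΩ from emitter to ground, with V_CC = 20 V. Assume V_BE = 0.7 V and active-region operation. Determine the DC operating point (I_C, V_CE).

Thevenize the base divider: V_Th = V_CC·R_2/(R_1+R_2) = 20×3.9/71.9 = 1.08 V, R_Th = R_1‖R_2 = 3.69 kΩ.
Base-emitter loop: V_Th = I_B·R_Th + V_BE + (β+1)I_B·R_E, so I_B = (1.08 − 0.7) / (3.69 + 201×0.39) = 0.00469 mA.
I_C = β·I_B = 200×0.00469 = 0.938 mA, and I_E = (β+1)I_B = 0.942 mA.
V_CE = V_CC − I_C·R_C − I_E·R_E = 20 − 0.938×2.2 − 0.942×0.39 = 17.6 V.
V_CE = 17.6 V > 0.2 V confirms active-region operation.

I_C ≈ 0.94 mA, V_CE ≈ 18 V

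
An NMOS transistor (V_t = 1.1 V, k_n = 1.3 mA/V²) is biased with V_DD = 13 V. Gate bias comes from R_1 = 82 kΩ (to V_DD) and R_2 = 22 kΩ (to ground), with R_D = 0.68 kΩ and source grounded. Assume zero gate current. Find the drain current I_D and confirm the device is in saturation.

I_D ≈ 1.8 mA

V_G = V_DD·R_2/(R_1+R_2) = 13×22/104 = 2.75 V. With the source grounded, V_GS = V_G = 2.75 V.
Assume saturation: I_D = (k_n/2)(V_GS − V_t)² = (1.3/2)×(2.75 − 1.1)² = 0.65×1.65² = 1.77 mA.
V_DS = V_DD − I_D·R_D = 13 − 1.77×0.68 = 11.8 V.
Saturation requires V_DS ≥ V_GS − V_t = 1.65 V; 11.8 ≥ 1.65 ✓.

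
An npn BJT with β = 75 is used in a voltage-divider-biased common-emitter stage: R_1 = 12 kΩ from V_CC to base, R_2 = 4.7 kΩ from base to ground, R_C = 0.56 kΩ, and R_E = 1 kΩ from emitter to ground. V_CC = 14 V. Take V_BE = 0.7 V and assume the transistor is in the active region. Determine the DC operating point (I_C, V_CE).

I_C ≈ 3.1 mA, V_CE ≈ 9.2 V

Thevenize the base divider: V_Th = V_CC·R_2/(R_1+R_2) = 14×4.7/16.7 = 3.94 V, R_Th = R_1‖R_2 = 3.38 kΩ.
Base-emitter loop: V_Th = I_B·R_Th + V_BE + (β+1)I_B·R_E, so I_B = (3.94 − 0.7) / (3.38 + 76×1) = 0.0408 mA.
I_C = β·I_B = 75×0.0408 = 3.06 mA, and I_E = (β+1)I_B = 3.1 mA.
V_CE = V_CC − I_C·R_C − I_E·R_E = 14 − 3.06×0.56 − 3.1×1 = 9.18 V.
V_CE = 9.18 V > 0.2 V confirms active-region operation.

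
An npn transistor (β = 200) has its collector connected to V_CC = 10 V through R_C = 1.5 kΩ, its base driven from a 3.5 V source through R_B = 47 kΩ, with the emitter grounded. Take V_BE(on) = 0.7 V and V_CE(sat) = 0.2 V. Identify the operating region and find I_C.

saturation; I_C ≈ 6.5 mA

Assume active: I_B = (3.5 − 0.7)/47 = 0.0596 mA, giving I_C = β·I_B = 11.9 mA.
But then V_CE = 10 − 11.9×1.5 = -7.87 V < V_CE(sat) = 0.2 V — impossible in the active region.
So the transistor is saturated. With V_CE = 0.2 V, I_C = (V_CC − 0.2)/R_C = 9.8/1.5 = 6.53 mA.
Check: β·I_B = 11.9 mA > I_C = 6.53 mA, confirming saturation.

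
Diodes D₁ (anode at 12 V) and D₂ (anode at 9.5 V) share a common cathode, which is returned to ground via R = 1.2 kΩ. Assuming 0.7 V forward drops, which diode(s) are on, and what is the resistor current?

Only D₁ conducts; I_R ≈ 9.4 mA

Assume both conduct. Then node N would need to be at both 12−0.7 = 11.3 V and 9.5−0.7 = 8.8 V, which is impossible.
Assume only D₁ conducts: V_N = 12 − 0.7 = 11.3 V, so I_R = 11.3/1.2 = 9.42 mA.
Check D₂: its anode-to-cathode voltage is 9.5 − 11.3 = -1.8 V < 0.7 V, so it is off. The assumption is consistent.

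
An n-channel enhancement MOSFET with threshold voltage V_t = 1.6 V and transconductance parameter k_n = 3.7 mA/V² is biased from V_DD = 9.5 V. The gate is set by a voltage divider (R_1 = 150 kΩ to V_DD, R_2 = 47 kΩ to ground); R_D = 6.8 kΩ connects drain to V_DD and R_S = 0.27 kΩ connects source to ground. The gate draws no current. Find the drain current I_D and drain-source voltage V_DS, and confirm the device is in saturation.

V_G = V_DD·R_2/(R_1+R_2) = 9.5×47/197 = 2.27 V.
Assume saturation: I_D = (k_n/2)(V_GS − V_t)² with V_GS = V_G − I_D·R_S = 2.27 − 0.27·I_D.
Substituting gives 0.135·I_D² − 1.67·I_D + 0.822 = 0, with roots I_D = 0.515 or 11.8 mA.
The root I_D = 11.8 mA gives V_GS = -0.93 V ≤ V_t, so take I_D = 0.515 mA.
Then V_GS = 2.13 V and V_DS = V_DD − I_D(R_D+R_S) = 9.5 − 0.515×7.07 = 5.86 V.
Saturation requires V_DS ≥ V_GS − V_t = 0.528 V; 5.86 ≥ 0.528 ✓.

I_D ≈ 0.51 mA, V_DS ≈ 5.9 V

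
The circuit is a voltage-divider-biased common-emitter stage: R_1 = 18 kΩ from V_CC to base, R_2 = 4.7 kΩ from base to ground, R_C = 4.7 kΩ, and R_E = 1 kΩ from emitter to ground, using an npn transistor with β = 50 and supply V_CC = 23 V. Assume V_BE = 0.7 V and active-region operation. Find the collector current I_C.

I_C ≈ 3.7 mA

Thevenize the base divider: V_Th = V_CC·R_2/(R_1+R_2) = 23×4.7/22.7 = 4.76 V, R_Th = R_1‖R_2 = 3.73 kΩ.
Base-emitter loop: V_Th = I_B·R_Th + V_BE + (β+1)I_B·R_E, so I_B = (4.76 − 0.7) / (3.73 + 51×1) = 0.0742 mA.
I_C = β·I_B = 50×0.0742 = 3.71 mA, and I_E = (β+1)I_B = 3.79 mA.
V_CE = V_CC − I_C·R_C − I_E·R_E = 23 − 3.71×4.7 − 3.79×1 = 1.77 V.
V_CE = 1.77 V > 0.2 V confirms active-region operation.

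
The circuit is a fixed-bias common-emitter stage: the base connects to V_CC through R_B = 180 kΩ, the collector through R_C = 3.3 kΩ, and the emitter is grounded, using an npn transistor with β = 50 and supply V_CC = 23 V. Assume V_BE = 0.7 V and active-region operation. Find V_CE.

Base loop: V_CC = I_B·R_B + V_BE, so I_B = (23 − 0.7)/180 kΩ = 0.124 mA.
In the active region I_C = β·I_B = 50 × 0.124 = 6.19 mA.
Collector loop: V_CE = V_CC − I_C·R_C = 23 − 6.19×3.3 = 2.56 V.
Since V_CE = 2.56 V > V_CE(sat) ≈ 0.2 V, the transistor is in the active region as assumed.

V_CE ≈ 2.6 V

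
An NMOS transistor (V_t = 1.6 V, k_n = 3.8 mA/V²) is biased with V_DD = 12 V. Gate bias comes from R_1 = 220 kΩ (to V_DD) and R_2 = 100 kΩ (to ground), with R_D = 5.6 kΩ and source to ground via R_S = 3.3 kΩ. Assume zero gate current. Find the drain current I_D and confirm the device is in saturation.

V_G = V_DD·R_2/(R_1+R_2) = 12×100/320 = 3.75 V.
Assume saturation: I_D = (k_n/2)(V_GS − V_t)² with V_GS = V_G − I_D·R_S = 3.75 − 3.3·I_D.
Substituting gives 20.7·I_D² − 28·I_D + 8.78 = 0, with roots I_D = 0.497 or 0.855 mA.
The root I_D = 0.855 mA gives V_GS = 0.929 V ≤ V_t, so take I_D = 0.497 mA.
Then V_GS = 2.11 V and V_DS = V_DD − I_D(R_D+R_S) = 12 − 0.497×8.9 = 7.58 V.
Saturation requires V_DS ≥ V_GS − V_t = 0.511 V; 7.58 ≥ 0.511 ✓.

I_D ≈ 0.5 mA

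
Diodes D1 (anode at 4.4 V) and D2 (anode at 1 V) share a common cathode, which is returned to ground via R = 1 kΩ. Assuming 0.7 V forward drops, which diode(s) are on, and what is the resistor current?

Only D1 conducts; I_R ≈ 3.7 mA

Assume both conduct. Then node N would need to be at both 4.4−0.7 = 3.7 V and 1−0.7 = 0.3 V, which is impossible.
Assume only D1 conducts: V_N = 4.4 − 0.7 = 3.7 V, so I_R = 3.7/1 = 3.7 mA.
Check D2: its anode-to-cathode voltage is 1 − 3.7 = -2.7 V < 0.7 V, so it is off. The assumption is consistent.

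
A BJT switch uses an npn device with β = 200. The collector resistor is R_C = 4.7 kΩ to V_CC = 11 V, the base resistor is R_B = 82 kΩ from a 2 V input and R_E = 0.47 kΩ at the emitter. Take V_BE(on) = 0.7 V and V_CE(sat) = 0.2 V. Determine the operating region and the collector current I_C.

active; I_C ≈ 1.5 mA

Assume active. Base-emitter loop: I_B = (V_BB − V_BE)/(R_B + (β+1)R_E) = (2 − 0.7)/(82 + 201×0.47) = 0.00737 mA.
I_C = β·I_B = 200×0.00737 = 1.47 mA.
V_CE = V_CC − I_C·R_C − I_E·R_E = 11 − 1.47×4.7 − 1.48×0.47 = 3.38 V > V_CE(sat), so the active-region assumption holds.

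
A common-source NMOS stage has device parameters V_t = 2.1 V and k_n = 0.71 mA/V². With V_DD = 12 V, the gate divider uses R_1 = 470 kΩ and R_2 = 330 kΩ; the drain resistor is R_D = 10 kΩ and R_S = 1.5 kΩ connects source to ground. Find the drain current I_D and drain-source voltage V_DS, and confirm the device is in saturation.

V_G = V_DD·R_2/(R_1+R_2) = 12×330/800 = 4.95 V.
Assume saturation: I_D = (k_n/2)(V_GS − V_t)² with V_GS = V_G − I_D·R_S = 4.95 − 1.5·I_D.
Substituting gives 0.799·I_D² − 4.04·I_D + 2.88 = 0, with roots I_D = 0.861 or 4.19 mA.
The root I_D = 4.19 mA gives V_GS = -1.34 V ≤ V_t, so take I_D = 0.861 mA.
Then V_GS = 3.66 V and V_DS = V_DD − I_D(R_D+R_S) = 12 − 0.861×11.5 = 2.09 V.
Saturation requires V_DS ≥ V_GS − V_t = 1.56 V; 2.09 ≥ 1.56 ✓.

I_D ≈ 0.86 mA, V_DS ≈ 2.1 V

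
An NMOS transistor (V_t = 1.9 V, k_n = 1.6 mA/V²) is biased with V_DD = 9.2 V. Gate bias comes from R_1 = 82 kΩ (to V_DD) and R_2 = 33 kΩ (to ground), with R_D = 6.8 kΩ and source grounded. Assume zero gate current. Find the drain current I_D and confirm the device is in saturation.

I_D ≈ 0.44 mA

V_G = V_DD·R_2/(R_1+R_2) = 9.2×33/115 = 2.64 V. With the source grounded, V_GS = V_G = 2.64 V.
Assume saturation: I_D = (k_n/2)(V_GS − V_t)² = (1.6/2)×(2.64 − 1.9)² = 0.8×0.74² = 0.438 mA.
V_DS = V_DD − I_D·R_D = 9.2 − 0.438×6.8 = 6.22 V.
Saturation requires V_DS ≥ V_GS − V_t = 0.74 V; 6.22 ≥ 0.74 ✓.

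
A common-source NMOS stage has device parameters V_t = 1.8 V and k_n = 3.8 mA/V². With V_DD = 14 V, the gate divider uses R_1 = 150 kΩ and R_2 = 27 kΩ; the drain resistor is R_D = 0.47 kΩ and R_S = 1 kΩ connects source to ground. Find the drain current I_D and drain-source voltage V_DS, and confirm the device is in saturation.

V_G = V_DD·R_2/(R_1+R_2) = 14×27/177 = 2.14 V.
Assume saturation: I_D = (k_n/2)(V_GS − V_t)² with V_GS = V_G − I_D·R_S = 2.14 − 1·I_D.
Substituting gives 1.9·I_D² − 2.28·I_D + 0.214 = 0, with roots I_D = 0.103 or 1.09 mA.
The root I_D = 1.09 mA gives V_GS = 1.04 V ≤ V_t, so take I_D = 0.103 mA.
Then V_GS = 2.03 V and V_DS = V_DD − I_D(R_D+R_S) = 14 − 0.103×1.47 = 13.8 V.
Saturation requires V_DS ≥ V_GS − V_t = 0.233 V; 13.8 ≥ 0.233 ✓.

I_D ≈ 0.1 mA, V_DS ≈ 14 V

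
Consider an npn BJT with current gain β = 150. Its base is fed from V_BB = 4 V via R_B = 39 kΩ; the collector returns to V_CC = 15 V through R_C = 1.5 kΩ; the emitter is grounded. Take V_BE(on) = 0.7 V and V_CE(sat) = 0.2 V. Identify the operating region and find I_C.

saturation; I_C ≈ 9.9 mA

Assume active: I_B = (4 − 0.7)/39 = 0.0846 mA, giving I_C = β·I_B = 12.7 mA.
But then V_CE = 15 − 12.7×1.5 = -4.04 V < V_CE(sat) = 0.2 V — impossible in the active region.
So the transistor is saturated. With V_CE = 0.2 V, I_C = (V_CC − 0.2)/R_C = 14.8/1.5 = 9.87 mA.
Check: β·I_B = 12.7 mA > I_C = 9.87 mA, confirming saturation.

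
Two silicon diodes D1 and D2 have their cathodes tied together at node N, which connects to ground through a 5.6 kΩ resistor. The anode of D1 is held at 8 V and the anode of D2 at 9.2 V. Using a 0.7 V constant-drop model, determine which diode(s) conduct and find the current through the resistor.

Assume both conduct. Then node N would need to be at both 8−0.7 = 7.3 V and 9.2−0.7 = 8.5 V, which is impossible.
Assume only D2 conducts: V_N = 9.2 − 0.7 = 8.5 V, so I_R = 8.5/5.6 = 1.52 mA.
Check D1: its anode-to-cathode voltage is 8 − 8.5 = -0.5 V < 0.7 V, so it is off. The assumption is consistent.

Only D2 conducts; I_R ≈ 1.5 mA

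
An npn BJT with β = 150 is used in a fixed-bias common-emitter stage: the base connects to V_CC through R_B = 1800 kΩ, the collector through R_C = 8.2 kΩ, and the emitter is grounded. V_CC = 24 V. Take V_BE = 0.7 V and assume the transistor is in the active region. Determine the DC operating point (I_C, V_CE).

Base loop: V_CC = I_B·R_B + V_BE, so I_B = (24 − 0.7)/1800 kΩ = 0.0129 mA.
In the active region I_C = β·I_B = 150 × 0.0129 = 1.94 mA.
Collector loop: V_CE = V_CC − I_C·R_C = 24 − 1.94×8.2 = 8.08 V.
Since V_CE = 8.08 V > V_CE(sat) ≈ 0.2 V, the transistor is in the active region as assumed.

I_C ≈ 1.9 mA, V_CE ≈ 8.1 V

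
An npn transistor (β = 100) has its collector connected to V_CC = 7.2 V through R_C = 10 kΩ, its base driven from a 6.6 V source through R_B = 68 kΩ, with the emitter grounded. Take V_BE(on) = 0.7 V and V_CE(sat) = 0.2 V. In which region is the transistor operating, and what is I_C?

Assume active: I_B = (6.6 − 0.7)/68 = 0.0868 mA, giving I_C = β·I_B = 8.68 mA.
But then V_CE = 7.2 − 8.68×10 = -79.6 V < V_CE(sat) = 0.2 V — impossible in the active region.
So the transistor is saturated. With V_CE = 0.2 V, I_C = (V_CC − 0.2)/R_C = 7/10 = 0.7 mA.
Check: β·I_B = 8.68 mA > I_C = 0.7 mA, confirming saturation.

saturation; I_C ≈ 0.7 mA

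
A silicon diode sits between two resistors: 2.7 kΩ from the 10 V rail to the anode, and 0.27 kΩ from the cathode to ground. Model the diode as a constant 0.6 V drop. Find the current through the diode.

I ≈ 3.2 mA

The two resistors are in series with the diode, so KVL gives 10 = I·2.7 + 0.6 + I·0.27.
I = (10 − 0.6) / (2.7 + 0.27) kΩ = 9.4 / 2.97 = 3.16 mA.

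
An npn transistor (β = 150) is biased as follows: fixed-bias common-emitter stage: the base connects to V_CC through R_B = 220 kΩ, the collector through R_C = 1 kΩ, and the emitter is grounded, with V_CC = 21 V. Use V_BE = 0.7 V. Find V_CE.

V_CE ≈ 7.2 V

Base loop: V_CC = I_B·R_B + V_BE, so I_B = (21 − 0.7)/220 kΩ = 0.0923 mA.
In the active region I_C = β·I_B = 150 × 0.0923 = 13.8 mA.
Collector loop: V_CE = V_CC − I_C·R_C = 21 − 13.8×1 = 7.16 V.
Since V_CE = 7.16 V > V_CE(sat) ≈ 0.2 V, the transistor is in the active region as assumed.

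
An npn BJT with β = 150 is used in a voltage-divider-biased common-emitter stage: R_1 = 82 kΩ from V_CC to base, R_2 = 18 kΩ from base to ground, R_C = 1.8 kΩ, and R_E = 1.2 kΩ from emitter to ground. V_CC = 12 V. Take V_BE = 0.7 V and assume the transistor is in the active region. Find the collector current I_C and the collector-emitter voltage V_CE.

I_C ≈ 1.1 mA, V_CE ≈ 8.6 V

Thevenize the base divider: V_Th = V_CC·R_2/(R_1+R_2) = 12×18/100 = 2.16 V, R_Th = R_1‖R_2 = 14.8 kΩ.
Base-emitter loop: V_Th = I_B·R_Th + V_BE + (β+1)I_B·R_E, so I_B = (2.16 − 0.7) / (14.8 + 151×1.2) = 0.00745 mA.
I_C = β·I_B = 150×0.00745 = 1.12 mA, and I_E = (β+1)I_B = 1.13 mA.
V_CE = V_CC − I_C·R_C − I_E·R_E = 12 − 1.12×1.8 − 1.13×1.2 = 8.64 V.
V_CE = 8.64 V > 0.2 V confirms active-region operation.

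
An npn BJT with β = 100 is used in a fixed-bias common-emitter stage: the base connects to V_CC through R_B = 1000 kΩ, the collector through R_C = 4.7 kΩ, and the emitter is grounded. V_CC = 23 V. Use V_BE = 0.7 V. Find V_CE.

V_CE ≈ 13 V

Base loop: V_CC = I_B·R_B + V_BE, so I_B = (23 − 0.7)/1000 kΩ = 0.0223 mA.
In the active region I_C = β·I_B = 100 × 0.0223 = 2.23 mA.
Collector loop: V_CE = V_CC − I_C·R_C = 23 − 2.23×4.7 = 12.5 V.
Since V_CE = 12.5 V > V_CE(sat) ≈ 0.2 V, the transistor is in the active region as assumed.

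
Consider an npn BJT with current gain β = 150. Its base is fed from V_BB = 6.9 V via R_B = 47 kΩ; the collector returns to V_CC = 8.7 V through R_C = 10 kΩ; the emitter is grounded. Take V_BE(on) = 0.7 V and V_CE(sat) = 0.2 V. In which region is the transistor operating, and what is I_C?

Assume active: I_B = (6.9 − 0.7)/47 = 0.132 mA, giving I_C = β·I_B = 19.8 mA.
But then V_CE = 8.7 − 19.8×10 = -189 V < V_CE(sat) = 0.2 V — impossible in the active region.
So the transistor is saturated. With V_CE = 0.2 V, I_C = (V_CC − 0.2)/R_C = 8.5/10 = 0.85 mA.
Check: β·I_B = 19.8 mA > I_C = 0.85 mA, confirming saturation.

saturation; I_C ≈ 0.85 mA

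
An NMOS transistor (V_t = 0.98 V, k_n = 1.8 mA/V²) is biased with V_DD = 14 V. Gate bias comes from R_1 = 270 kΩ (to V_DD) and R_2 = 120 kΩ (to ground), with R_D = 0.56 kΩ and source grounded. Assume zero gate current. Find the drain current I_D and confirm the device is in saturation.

V_G = V_DD·R_2/(R_1+R_2) = 14×120/390 = 4.31 V. With the source grounded, V_GS = V_G = 4.31 V.
Assume saturation: I_D = (k_n/2)(V_GS − V_t)² = (1.8/2)×(4.31 − 0.98)² = 0.9×3.33² = 9.97 mA.
V_DS = V_DD − I_D·R_D = 14 − 9.97×0.56 = 8.42 V.
Saturation requires V_DS ≥ V_GS − V_t = 3.33 V; 8.42 ≥ 3.33 ✓.

I_D ≈ 10 mA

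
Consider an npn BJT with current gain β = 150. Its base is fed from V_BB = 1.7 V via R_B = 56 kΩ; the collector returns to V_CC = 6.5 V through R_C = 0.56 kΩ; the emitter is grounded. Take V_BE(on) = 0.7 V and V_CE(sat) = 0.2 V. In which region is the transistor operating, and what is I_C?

Assume active. Base-emitter loop: I_B = (V_BB − V_BE)/R_B = (1.7 − 0.7)/56 = 0.0179 mA.
I_C = β·I_B = 150×0.0179 = 2.68 mA.
V_CE = V_CC − I_C·R_C = 6.5 − 2.68×0.56 = 5 V > V_CE(sat), so the active-region assumption holds.

active; I_C ≈ 2.7 mA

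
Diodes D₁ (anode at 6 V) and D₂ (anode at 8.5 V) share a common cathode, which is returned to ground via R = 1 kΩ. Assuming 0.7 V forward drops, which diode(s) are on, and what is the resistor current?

Only D₂ conducts; I_R ≈ 7.8 mA

Assume both conduct. Then node N would need to be at both 6−0.7 = 5.3 V and 8.5−0.7 = 7.8 V, which is impossible.
Assume only D₂ conducts: V_N = 8.5 − 0.7 = 7.8 V, so I_R = 7.8/1 = 7.8 mA.
Check D₁: its anode-to-cathode voltage is 6 − 7.8 = -1.8 V < 0.7 V, so it is off. The assumption is consistent.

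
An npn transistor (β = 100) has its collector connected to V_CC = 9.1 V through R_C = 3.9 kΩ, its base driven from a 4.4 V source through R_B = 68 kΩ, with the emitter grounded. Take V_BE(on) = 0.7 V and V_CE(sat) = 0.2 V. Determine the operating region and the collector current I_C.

Assume active: I_B = (4.4 − 0.7)/68 = 0.0544 mA, giving I_C = β·I_B = 5.44 mA.
But then V_CE = 9.1 − 5.44×3.9 = -12.1 V < V_CE(sat) = 0.2 V — impossible in the active region.
So the transistor is saturated. With V_CE = 0.2 V, I_C = (V_CC − 0.2)/R_C = 8.9/3.9 = 2.28 mA.
Check: β·I_B = 5.44 mA > I_C = 2.28 mA, confirming saturation.

saturation; I_C ≈ 2.3 mA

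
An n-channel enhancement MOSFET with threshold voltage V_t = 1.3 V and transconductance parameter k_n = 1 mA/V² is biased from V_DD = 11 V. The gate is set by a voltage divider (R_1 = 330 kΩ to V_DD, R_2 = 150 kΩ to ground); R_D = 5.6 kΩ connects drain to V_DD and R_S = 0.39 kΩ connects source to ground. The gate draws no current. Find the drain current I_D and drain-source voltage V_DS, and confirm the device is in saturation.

V_G = V_DD·R_2/(R_1+R_2) = 11×150/480 = 3.44 V.
Assume saturation: I_D = (k_n/2)(V_GS − V_t)² with V_GS = V_G − I_D·R_S = 3.44 − 0.39·I_D.
Substituting gives 0.0761·I_D² − 1.83·I_D + 2.28 = 0, with roots I_D = 1.32 or 22.8 mA.
The root I_D = 22.8 mA gives V_GS = -5.45 V ≤ V_t, so take I_D = 1.32 mA.
Then V_GS = 2.92 V and V_DS = V_DD − I_D(R_D+R_S) = 11 − 1.32×5.99 = 3.11 V.
Saturation requires V_DS ≥ V_GS − V_t = 1.62 V; 3.11 ≥ 1.62 ✓.

I_D ≈ 1.3 mA, V_DS ≈ 3.1 V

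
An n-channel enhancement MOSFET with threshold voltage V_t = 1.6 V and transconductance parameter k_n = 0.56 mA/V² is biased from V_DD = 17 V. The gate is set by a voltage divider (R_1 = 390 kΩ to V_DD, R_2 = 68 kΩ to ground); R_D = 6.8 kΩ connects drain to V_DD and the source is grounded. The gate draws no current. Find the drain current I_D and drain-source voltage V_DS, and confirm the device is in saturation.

I_D ≈ 0.24 mA, V_DS ≈ 15 V

V_G = V_DD·R_2/(R_1+R_2) = 17×68/458 = 2.52 V. With the source grounded, V_GS = V_G = 2.52 V.
Assume saturation: I_D = (k_n/2)(V_GS − V_t)² = (0.56/2)×(2.52 − 1.6)² = 0.28×0.924² = 0.239 mA.
V_DS = V_DD − I_D·R_D = 17 − 0.239×6.8 = 15.4 V.
Saturation requires V_DS ≥ V_GS − V_t = 0.924 V; 15.4 ≥ 0.924 ✓.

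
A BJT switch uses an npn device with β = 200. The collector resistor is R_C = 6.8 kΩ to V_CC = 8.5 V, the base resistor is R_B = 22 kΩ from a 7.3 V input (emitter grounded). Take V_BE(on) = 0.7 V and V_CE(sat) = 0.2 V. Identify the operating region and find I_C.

saturation; I_C ≈ 1.2 mA

Assume active: I_B = (7.3 − 0.7)/22 = 0.3 mA, giving I_C = β·I_B = 60 mA.
But then V_CE = 8.5 − 60×6.8 = -400 V < V_CE(sat) = 0.2 V — impossible in the active region.
So the transistor is saturated. With V_CE = 0.2 V, I_C = (V_CC − 0.2)/R_C = 8.3/6.8 = 1.22 mA.
Check: β·I_B = 60 mA > I_C = 1.22 mA, confirming saturation.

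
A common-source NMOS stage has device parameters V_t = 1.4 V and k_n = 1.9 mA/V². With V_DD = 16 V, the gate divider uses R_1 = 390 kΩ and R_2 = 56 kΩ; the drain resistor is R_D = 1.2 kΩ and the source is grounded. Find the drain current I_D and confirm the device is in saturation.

I_D ≈ 0.35 mA

V_G = V_DD·R_2/(R_1+R_2) = 16×56/446 = 2.01 V. With the source grounded, V_GS = V_G = 2.01 V.
Assume saturation: I_D = (k_n/2)(V_GS − V_t)² = (1.9/2)×(2.01 − 1.4)² = 0.95×0.609² = 0.352 mA.
V_DS = V_DD − I_D·R_D = 16 − 0.352×1.2 = 15.6 V.
Saturation requires V_DS ≥ V_GS − V_t = 0.609 V; 15.6 ≥ 0.609 ✓.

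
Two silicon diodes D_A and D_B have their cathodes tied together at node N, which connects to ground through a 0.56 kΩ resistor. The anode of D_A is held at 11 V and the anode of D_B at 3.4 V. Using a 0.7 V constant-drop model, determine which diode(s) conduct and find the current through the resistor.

Only D_A conducts; I_R ≈ 18 mA

Assume both conduct. Then node N would need to be at both 11−0.7 = 10.3 V and 3.4−0.7 = 2.7 V, which is impossible.
Assume only D_A conducts: V_N = 11 − 0.7 = 10.3 V, so I_R = 10.3/0.56 = 18.4 mA.
Check D_B: its anode-to-cathode voltage is 3.4 − 10.3 = -6.9 V < 0.7 V, so it is off. The assumption is consistent.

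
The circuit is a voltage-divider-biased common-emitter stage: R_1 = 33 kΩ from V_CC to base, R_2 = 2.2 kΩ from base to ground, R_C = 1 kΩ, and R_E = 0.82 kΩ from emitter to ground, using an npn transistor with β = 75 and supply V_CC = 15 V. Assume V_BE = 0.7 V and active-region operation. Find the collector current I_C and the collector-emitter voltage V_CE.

I_C ≈ 0.28 mA, V_CE ≈ 14 V

Thevenize the base divider: V_Th = V_CC·R_2/(R_1+R_2) = 15×2.2/35.2 = 0.937 V, R_Th = R_1‖R_2 = 2.06 kΩ.
Base-emitter loop: V_Th = I_B·R_Th + V_BE + (β+1)I_B·R_E, so I_B = (0.937 − 0.7) / (2.06 + 76×0.82) = 0.00369 mA.
I_C = β·I_B = 75×0.00369 = 0.277 mA, and I_E = (β+1)I_B = 0.28 mA.
V_CE = V_CC − I_C·R_C − I_E·R_E = 15 − 0.277×1 − 0.28×0.82 = 14.5 V.
V_CE = 14.5 V > 0.2 V confirms active-region operation.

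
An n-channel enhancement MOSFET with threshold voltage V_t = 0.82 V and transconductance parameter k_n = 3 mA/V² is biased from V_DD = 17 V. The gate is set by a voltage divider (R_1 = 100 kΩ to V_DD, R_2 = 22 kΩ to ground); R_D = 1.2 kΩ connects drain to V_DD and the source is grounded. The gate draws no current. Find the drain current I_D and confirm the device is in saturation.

I_D ≈ 7.6 mA

V_G = V_DD·R_2/(R_1+R_2) = 17×22/122 = 3.07 V. With the source grounded, V_GS = V_G = 3.07 V.
Assume saturation: I_D = (k_n/2)(V_GS − V_t)² = (3/2)×(3.07 − 0.82)² = 1.5×2.25² = 7.56 mA.
V_DS = V_DD − I_D·R_D = 17 − 7.56×1.2 = 7.92 V.
Saturation requires V_DS ≥ V_GS − V_t = 2.25 V; 7.92 ≥ 2.25 ✓.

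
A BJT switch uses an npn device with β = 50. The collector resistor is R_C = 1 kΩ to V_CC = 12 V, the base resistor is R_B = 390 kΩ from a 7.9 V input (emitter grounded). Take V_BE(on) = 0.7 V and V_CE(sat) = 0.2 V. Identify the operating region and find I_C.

active; I_C ≈ 0.92 mA

Assume active. Base-emitter loop: I_B = (V_BB − V_BE)/R_B = (7.9 − 0.7)/390 = 0.0185 mA.
I_C = β·I_B = 50×0.0185 = 0.923 mA.
V_CE = V_CC − I_C·R_C = 12 − 0.923×1 = 11.1 V > V_CE(sat), so the active-region assumption holds.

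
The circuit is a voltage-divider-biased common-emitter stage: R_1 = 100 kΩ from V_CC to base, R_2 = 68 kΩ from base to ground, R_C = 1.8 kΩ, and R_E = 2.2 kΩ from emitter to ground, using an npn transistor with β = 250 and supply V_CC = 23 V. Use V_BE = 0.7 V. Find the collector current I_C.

Thevenize the base divider: V_Th = V_CC·R_2/(R_1+R_2) = 23×68/168 = 9.31 V, R_Th = R_1‖R_2 = 40.5 kΩ.
Base-emitter loop: V_Th = I_B·R_Th + V_BE + (β+1)I_B·R_E, so I_B = (9.31 − 0.7) / (40.5 + 251×2.2) = 0.0145 mA.
I_C = β·I_B = 250×0.0145 = 3.63 mA, and I_E = (β+1)I_B = 3.65 mA.
V_CE = V_CC − I_C·R_C − I_E·R_E = 23 − 3.63×1.8 − 3.65×2.2 = 8.44 V.
V_CE = 8.44 V > 0.2 V confirms active-region operation.

I_C ≈ 3.6 mA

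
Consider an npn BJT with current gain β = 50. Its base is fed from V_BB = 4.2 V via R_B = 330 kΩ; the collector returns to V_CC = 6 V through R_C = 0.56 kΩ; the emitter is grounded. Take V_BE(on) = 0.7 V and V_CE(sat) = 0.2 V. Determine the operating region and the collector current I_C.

Assume active. Base-emitter loop: I_B = (V_BB − V_BE)/R_B = (4.2 − 0.7)/330 = 0.0106 mA.
I_C = β·I_B = 50×0.0106 = 0.53 mA.
V_CE = V_CC − I_C·R_C = 6 − 0.53×0.56 = 5.7 V > V_CE(sat), so the active-region assumption holds.

active; I_C ≈ 0.53 mA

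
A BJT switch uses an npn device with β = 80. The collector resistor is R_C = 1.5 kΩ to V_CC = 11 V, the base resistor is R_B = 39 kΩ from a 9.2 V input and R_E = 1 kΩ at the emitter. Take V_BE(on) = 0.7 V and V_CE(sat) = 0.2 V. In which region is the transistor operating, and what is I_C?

Assume active: I_B = (9.2 − 0.7)/(39 + 81×1) = 0.0708 mA, I_C = β·I_B = 5.67 mA.
Then V_CE = 11 − 5.67×1.5 − 5.74×1 = -3.24 V < 0.2 V — the active assumption fails.
Re-solve with V_CE = 0.2 V. KCL at the emitter: V_E/R_E = (V_BB−0.7−V_E)/R_B + (V_CC−0.2−V_E)/R_C, giving V_E = 4.38 V.
I_C = (V_CC − 0.2 − V_E)/R_C = (10.8 − 4.38)/1.5 = 4.28 mA.
Check: I_B = (8.5 − 4.38)/39 = 0.106 mA, and β·I_B = 8.44 mA > I_C, confirming saturation.

saturation; I_C ≈ 4.3 mA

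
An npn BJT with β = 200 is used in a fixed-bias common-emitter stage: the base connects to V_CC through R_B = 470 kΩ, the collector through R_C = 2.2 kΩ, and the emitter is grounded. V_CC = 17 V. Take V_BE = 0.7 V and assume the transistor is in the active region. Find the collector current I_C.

I_C ≈ 6.9 mA

Base loop: V_CC = I_B·R_B + V_BE, so I_B = (17 − 0.7)/470 kΩ = 0.0347 mA.
In the active region I_C = β·I_B = 200 × 0.0347 = 6.94 mA.
Collector loop: V_CE = V_CC − I_C·R_C = 17 − 6.94×2.2 = 1.74 V.
Since V_CE = 1.74 V > V_CE(sat) ≈ 0.2 V, the transistor is in the active region as assumed.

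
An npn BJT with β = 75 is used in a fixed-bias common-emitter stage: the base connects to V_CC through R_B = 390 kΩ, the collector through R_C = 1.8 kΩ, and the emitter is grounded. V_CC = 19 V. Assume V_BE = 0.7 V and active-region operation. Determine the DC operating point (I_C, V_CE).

I_C ≈ 3.5 mA, V_CE ≈ 13 V

Base loop: V_CC = I_B·R_B + V_BE, so I_B = (19 − 0.7)/390 kΩ = 0.0469 mA.
In the active region I_C = β·I_B = 75 × 0.0469 = 3.52 mA.
Collector loop: V_CE = V_CC − I_C·R_C = 19 − 3.52×1.8 = 12.7 V.
Since V_CE = 12.7 V > V_CE(sat) ≈ 0.2 V, the transistor is in the active region as assumed.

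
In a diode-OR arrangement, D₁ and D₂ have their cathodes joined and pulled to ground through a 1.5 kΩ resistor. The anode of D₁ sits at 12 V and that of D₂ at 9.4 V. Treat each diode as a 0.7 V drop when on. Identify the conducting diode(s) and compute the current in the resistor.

Assume both conduct. Then node N would need to be at both 12−0.7 = 11.3 V and 9.4−0.7 = 8.7 V, which is impossible.
Assume only D₁ conducts: V_N = 12 − 0.7 = 11.3 V, so I_R = 11.3/1.5 = 7.53 mA.
Check D₂: its anode-to-cathode voltage is 9.4 − 11.3 = -1.9 V < 0.7 V, so it is off. The assumption is consistent.

Only D₁ conducts; I_R ≈ 7.5 mA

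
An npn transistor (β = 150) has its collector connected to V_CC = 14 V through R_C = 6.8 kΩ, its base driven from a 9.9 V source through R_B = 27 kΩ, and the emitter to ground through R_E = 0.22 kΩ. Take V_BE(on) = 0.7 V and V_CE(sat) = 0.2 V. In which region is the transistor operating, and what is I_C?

Assume active: I_B = (9.9 − 0.7)/(27 + 151×0.22) = 0.153 mA, I_C = β·I_B = 22.9 mA.
Then V_CE = 14 − 22.9×6.8 − 23.1×0.22 = -147 V < 0.2 V — the active assumption fails.
Re-solve with V_CE = 0.2 V. KCL at the emitter: V_E/R_E = (V_BB−0.7−V_E)/R_B + (V_CC−0.2−V_E)/R_C, giving V_E = 0.501 V.
I_C = (V_CC − 0.2 − V_E)/R_C = (13.8 − 0.501)/6.8 = 1.96 mA.
Check: I_B = (9.2 − 0.501)/27 = 0.322 mA, and β·I_B = 48.3 mA > I_C, confirming saturation.

saturation; I_C ≈ 2 mA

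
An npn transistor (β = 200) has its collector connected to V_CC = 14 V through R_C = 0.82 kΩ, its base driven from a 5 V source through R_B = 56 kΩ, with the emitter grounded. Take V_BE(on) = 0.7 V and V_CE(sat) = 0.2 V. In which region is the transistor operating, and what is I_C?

active; I_C ≈ 15 mA

Assume active. Base-emitter loop: I_B = (V_BB − V_BE)/R_B = (5 − 0.7)/56 = 0.0768 mA.
I_C = β·I_B = 200×0.0768 = 15.4 mA.
V_CE = V_CC − I_C·R_C = 14 − 15.4×0.82 = 1.41 V > V_CE(sat), so the active-region assumption holds.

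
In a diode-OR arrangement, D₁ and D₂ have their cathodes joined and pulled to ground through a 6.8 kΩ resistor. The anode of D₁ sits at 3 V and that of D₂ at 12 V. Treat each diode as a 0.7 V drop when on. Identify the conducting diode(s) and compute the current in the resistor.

Assume both conduct. Then node N would need to be at both 3−0.7 = 2.3 V and 12−0.7 = 11.3 V, which is impossible.
Assume only D₂ conducts: V_N = 12 − 0.7 = 11.3 V, so I_R = 11.3/6.8 = 1.66 mA.
Check D₁: its anode-to-cathode voltage is 3 − 11.3 = -8.3 V < 0.7 V, so it is off. The assumption is consistent.

Only D₂ conducts; I_R ≈ 1.7 mA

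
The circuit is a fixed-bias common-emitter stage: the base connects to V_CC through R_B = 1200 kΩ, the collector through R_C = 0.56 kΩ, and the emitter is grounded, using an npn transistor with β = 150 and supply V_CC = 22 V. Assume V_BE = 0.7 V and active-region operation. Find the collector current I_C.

Base loop: V_CC = I_B·R_B + V_BE, so I_B = (22 − 0.7)/1200 kΩ = 0.0178 mA.
In the active region I_C = β·I_B = 150 × 0.0178 = 2.66 mA.
Collector loop: V_CE = V_CC − I_C·R_C = 22 − 2.66×0.56 = 20.5 V.
Since V_CE = 20.5 V > V_CE(sat) ≈ 0.2 V, the transistor is in the active region as assumed.

I_C ≈ 2.7 mA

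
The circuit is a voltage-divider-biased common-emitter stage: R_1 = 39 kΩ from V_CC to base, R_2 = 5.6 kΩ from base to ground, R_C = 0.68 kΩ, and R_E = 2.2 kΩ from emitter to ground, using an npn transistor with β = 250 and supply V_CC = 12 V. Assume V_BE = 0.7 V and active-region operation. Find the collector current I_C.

Thevenize the base divider: V_Th = V_CC·R_2/(R_1+R_2) = 12×5.6/44.6 = 1.51 V, R_Th = R_1‖R_2 = 4.9 kΩ.
Base-emitter loop: V_Th = I_B·R_Th + V_BE + (β+1)I_B·R_E, so I_B = (1.51 − 0.7) / (4.9 + 251×2.2) = 0.00145 mA.
I_C = β·I_B = 250×0.00145 = 0.362 mA, and I_E = (β+1)I_B = 0.363 mA.
V_CE = V_CC − I_C·R_C − I_E·R_E = 12 − 0.362×0.68 − 0.363×2.2 = 11 V.
V_CE = 11 V > 0.2 V confirms active-region operation.

I_C ≈ 0.36 mA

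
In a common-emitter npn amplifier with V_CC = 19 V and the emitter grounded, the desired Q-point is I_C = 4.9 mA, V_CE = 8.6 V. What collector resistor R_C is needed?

Collector loop: V_CC = I_C·R_C + V_CE.
R_C = (V_CC − V_CE)/I_C = (19 − 8.6)/4.9 = 2.12 kΩ.

R_C ≈ 2.1 kΩ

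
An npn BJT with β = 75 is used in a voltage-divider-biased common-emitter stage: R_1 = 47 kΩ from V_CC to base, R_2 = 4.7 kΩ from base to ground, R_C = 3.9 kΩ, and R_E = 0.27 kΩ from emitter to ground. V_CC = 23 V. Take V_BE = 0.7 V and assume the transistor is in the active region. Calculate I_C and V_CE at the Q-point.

I_C ≈ 4.2 mA, V_CE ≈ 5.4 V

Thevenize the base divider: V_Th = V_CC·R_2/(R_1+R_2) = 23×4.7/51.7 = 2.09 V, R_Th = R_1‖R_2 = 4.27 kΩ.
Base-emitter loop: V_Th = I_B·R_Th + V_BE + (β+1)I_B·R_E, so I_B = (2.09 − 0.7) / (4.27 + 76×0.27) = 0.0561 mA.
I_C = β·I_B = 75×0.0561 = 4.21 mA, and I_E = (β+1)I_B = 4.26 mA.
V_CE = V_CC − I_C·R_C − I_E·R_E = 23 − 4.21×3.9 − 4.26×0.27 = 5.44 V.
V_CE = 5.44 V > 0.2 V confirms active-region operation.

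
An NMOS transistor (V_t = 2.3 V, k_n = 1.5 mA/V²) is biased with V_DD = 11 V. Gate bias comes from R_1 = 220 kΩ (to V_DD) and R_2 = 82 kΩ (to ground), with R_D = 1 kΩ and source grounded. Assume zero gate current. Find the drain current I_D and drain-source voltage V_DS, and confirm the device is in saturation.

V_G = V_DD·R_2/(R_1+R_2) = 11×82/302 = 2.99 V. With the source grounded, V_GS = V_G = 2.99 V.
Assume saturation: I_D = (k_n/2)(V_GS − V_t)² = (1.5/2)×(2.99 − 2.3)² = 0.75×0.687² = 0.354 mA.
V_DS = V_DD − I_D·R_D = 11 − 0.354×1 = 10.6 V.
Saturation requires V_DS ≥ V_GS − V_t = 0.687 V; 10.6 ≥ 0.687 ✓.

I_D ≈ 0.35 mA, V_DS ≈ 11 V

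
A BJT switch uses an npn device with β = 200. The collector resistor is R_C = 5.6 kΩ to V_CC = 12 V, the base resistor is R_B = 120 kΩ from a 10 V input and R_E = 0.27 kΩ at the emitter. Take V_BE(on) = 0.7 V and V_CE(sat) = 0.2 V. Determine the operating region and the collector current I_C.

saturation; I_C ≈ 2 mA

Assume active: I_B = (10 − 0.7)/(120 + 201×0.27) = 0.0534 mA, I_C = β·I_B = 10.7 mA.
Then V_CE = 12 − 10.7×5.6 − 10.7×0.27 = -50.7 V < 0.2 V — the active assumption fails.
Re-solve with V_CE = 0.2 V. KCL at the emitter: V_E/R_E = (V_BB−0.7−V_E)/R_B + (V_CC−0.2−V_E)/R_C, giving V_E = 0.562 V.
I_C = (V_CC − 0.2 − V_E)/R_C = (11.8 − 0.562)/5.6 = 2.01 mA.
Check: I_B = (9.3 − 0.562)/120 = 0.0728 mA, and β·I_B = 14.6 mA > I_C, confirming saturation.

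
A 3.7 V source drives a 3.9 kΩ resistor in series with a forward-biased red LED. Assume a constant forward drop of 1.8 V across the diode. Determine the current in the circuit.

I ≈ 0.49 mA

KVL around the loop: 3.7 = V_D + I·R = 1.8 + I × 3.9 kΩ.
So I = (3.7 − 1.8) / 3.9 kΩ = 1.9 / 3.9 = 0.487 mA.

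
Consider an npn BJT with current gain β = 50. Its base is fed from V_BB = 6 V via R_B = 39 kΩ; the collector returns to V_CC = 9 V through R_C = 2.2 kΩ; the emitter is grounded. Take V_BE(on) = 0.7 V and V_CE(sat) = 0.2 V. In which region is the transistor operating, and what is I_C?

saturation; I_C ≈ 4 mA

Assume active: I_B = (6 − 0.7)/39 = 0.136 mA, giving I_C = β·I_B = 6.79 mA.
But then V_CE = 9 − 6.79×2.2 = -5.95 V < V_CE(sat) = 0.2 V — impossible in the active region.
So the transistor is saturated. With V_CE = 0.2 V, I_C = (V_CC − 0.2)/R_C = 8.8/2.2 = 4 mA.
Check: β·I_B = 6.79 mA > I_C = 4 mA, confirming saturation.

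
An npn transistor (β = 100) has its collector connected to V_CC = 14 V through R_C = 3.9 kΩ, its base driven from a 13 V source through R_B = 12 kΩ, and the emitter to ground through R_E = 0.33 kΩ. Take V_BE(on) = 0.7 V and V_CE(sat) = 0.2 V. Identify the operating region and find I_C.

Assume active: I_B = (13 − 0.7)/(12 + 101×0.33) = 0.271 mA, I_C = β·I_B = 27.1 mA.
Then V_CE = 14 − 27.1×3.9 − 27.4×0.33 = -101 V < 0.2 V — the active assumption fails.
Re-solve with V_CE = 0.2 V. KCL at the emitter: V_E/R_E = (V_BB−0.7−V_E)/R_B + (V_CC−0.2−V_E)/R_C, giving V_E = 1.35 V.
I_C = (V_CC − 0.2 − V_E)/R_C = (13.8 − 1.35)/3.9 = 3.19 mA.
Check: I_B = (12.3 − 1.35)/12 = 0.912 mA, and β·I_B = 91.2 mA > I_C, confirming saturation.

saturation; I_C ≈ 3.2 mA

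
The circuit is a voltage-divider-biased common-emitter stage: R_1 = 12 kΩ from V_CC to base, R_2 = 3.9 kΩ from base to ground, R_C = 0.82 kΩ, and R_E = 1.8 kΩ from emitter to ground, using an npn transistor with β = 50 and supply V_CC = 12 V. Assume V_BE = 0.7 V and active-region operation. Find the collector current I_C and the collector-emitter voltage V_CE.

Thevenize the base divider: V_Th = V_CC·R_2/(R_1+R_2) = 12×3.9/15.9 = 2.94 V, R_Th = R_1‖R_2 = 2.94 kΩ.
Base-emitter loop: V_Th = I_B·R_Th + V_BE + (β+1)I_B·R_E, so I_B = (2.94 − 0.7) / (2.94 + 51×1.8) = 0.0237 mA.
I_C = β·I_B = 50×0.0237 = 1.18 mA, and I_E = (β+1)I_B = 1.21 mA.
V_CE = V_CC − I_C·R_C − I_E·R_E = 12 − 1.18×0.82 − 1.21×1.8 = 8.86 V.
V_CE = 8.86 V > 0.2 V confirms active-region operation.

I_C ≈ 1.2 mA, V_CE ≈ 8.9 V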